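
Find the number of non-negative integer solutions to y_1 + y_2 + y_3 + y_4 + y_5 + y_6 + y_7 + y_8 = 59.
C(59+8-1, 8-1) = C(66, 7) = 778789440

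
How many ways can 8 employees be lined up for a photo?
8! = 40320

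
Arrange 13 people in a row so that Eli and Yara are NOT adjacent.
Total - adjacent = 13! - (13-1)!×2 = 6227020800 - 958003200 = 5269017600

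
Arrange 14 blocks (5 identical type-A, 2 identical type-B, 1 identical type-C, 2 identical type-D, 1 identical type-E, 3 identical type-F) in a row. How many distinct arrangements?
14! / (5! × 2! × 1! × 2! × 1! × 3!) = 30270240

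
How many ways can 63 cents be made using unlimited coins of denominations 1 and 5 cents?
Coefficient of x^63 in 1/(1-x^1) · 1/(1-x^5). Use j coins of 5 for j = 0..⌊63/5⌋ = 12, the rest in 1s: 12 + 1 = 13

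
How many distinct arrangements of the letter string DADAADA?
7! / (3! × 4!) = 35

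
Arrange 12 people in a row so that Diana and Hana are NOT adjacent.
Total - adjacent = 12! - (12-1)!×2 = 479001600 - 79833600 = 399168000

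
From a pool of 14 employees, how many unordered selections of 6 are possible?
C(14,6) = 14!/(6!×8!) = 3003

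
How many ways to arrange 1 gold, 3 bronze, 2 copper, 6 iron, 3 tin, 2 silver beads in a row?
17! / (1! × 3! × 2! × 6! × 3! × 2!) = 3430627200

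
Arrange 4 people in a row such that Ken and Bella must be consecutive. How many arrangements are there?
Treat the 2 as one block: (4-2+1)! × 2! = 6 × 2 = 12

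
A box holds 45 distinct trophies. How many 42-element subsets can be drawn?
C(45,42) = 45!/(42!×3!) = 14190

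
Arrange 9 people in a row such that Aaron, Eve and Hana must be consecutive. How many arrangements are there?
Treat the 3 as one block: (9-3+1)! × 3! = 5040 × 6 = 30240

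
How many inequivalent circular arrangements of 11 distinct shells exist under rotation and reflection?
(11-1)!/2 = 3628800/2 = 1814400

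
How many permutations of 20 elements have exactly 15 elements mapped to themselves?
Choose the 15 fixed points C(20,15) = 15504, derange the rest: !5 = Σ_{j=0}^{5} (-1)^j·5!/j! = 120 - 120 + 60 - 20 + 5 - 1 = 44. Product = 15504 × 44 = 682176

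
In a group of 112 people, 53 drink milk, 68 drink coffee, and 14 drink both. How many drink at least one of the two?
|A∪B| = |A| + |B| - |A∩B| = 53 + 68 - 14 = 107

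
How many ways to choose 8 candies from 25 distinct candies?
C(25,8) = 25!/(8!×17!) = 1081575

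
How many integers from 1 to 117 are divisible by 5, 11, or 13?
⌊117/5⌋+⌊117/11⌋+⌊117/13⌋ - ⌊117/55⌋-⌊117/65⌋-⌊117/143⌋ + ⌊117/715⌋ = 23+10+9 - 2-1-0 + 0 = 39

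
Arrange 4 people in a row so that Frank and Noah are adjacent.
Treat as block: (4-1)! × 2! = 6 × 2 = 12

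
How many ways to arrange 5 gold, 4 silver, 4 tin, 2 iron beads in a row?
15! / (5! × 4! × 4! × 2!) = 9459450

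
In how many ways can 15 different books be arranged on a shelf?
15! = 1307674368000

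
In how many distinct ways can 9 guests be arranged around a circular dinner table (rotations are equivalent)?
Circular: fix one position, arrange the rest. (9-1)! = 40320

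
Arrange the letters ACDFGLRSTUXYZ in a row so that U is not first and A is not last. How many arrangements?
By inclusion-exclusion: 13! - 2×(13-1)! + (13-2)! = 6227020800 - 958003200 + 39916800 = 5308934400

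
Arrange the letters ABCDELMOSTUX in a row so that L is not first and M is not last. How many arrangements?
By inclusion-exclusion: 12! - 2×(12-1)! + (12-2)! = 479001600 - 79833600 + 3628800 = 402796800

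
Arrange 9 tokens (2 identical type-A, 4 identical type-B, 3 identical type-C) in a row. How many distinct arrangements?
9! / (2! × 4! × 3!) = 1260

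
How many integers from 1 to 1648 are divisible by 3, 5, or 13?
⌊1648/3⌋+⌊1648/5⌋+⌊1648/13⌋ - ⌊1648/15⌋-⌊1648/39⌋-⌊1648/65⌋ + ⌊1648/195⌋ = 549+329+126 - 109-42-25 + 8 = 836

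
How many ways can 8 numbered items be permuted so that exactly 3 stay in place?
Choose the 3 fixed points C(8,3) = 56, derange the rest: !5 = Σ_{j=0}^{5} (-1)^j·5!/j! = 120 - 120 + 60 - 20 + 5 - 1 = 44. Product = 56 × 44 = 2464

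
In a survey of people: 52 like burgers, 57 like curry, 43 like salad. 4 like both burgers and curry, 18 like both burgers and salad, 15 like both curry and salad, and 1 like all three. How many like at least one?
|A∪B∪C| = 52+57+43-4-18-15+1 = 116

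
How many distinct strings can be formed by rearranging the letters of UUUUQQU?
7! / (5! × 2!) = 21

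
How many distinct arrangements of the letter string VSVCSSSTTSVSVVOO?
16! / (5! × 1! × 2! × 2! × 6!) = 60540480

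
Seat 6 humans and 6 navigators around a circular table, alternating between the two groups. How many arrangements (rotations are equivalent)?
Fix one of the humans: (6-1)! ways for the remaining humans, × 6! ways for the navigators = 120 × 720 = 86400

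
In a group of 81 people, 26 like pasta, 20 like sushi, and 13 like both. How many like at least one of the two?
|A∪B| = |A| + |B| - |A∩B| = 26 + 20 - 13 = 33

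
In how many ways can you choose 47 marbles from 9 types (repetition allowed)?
C(47+9-1, 9-1) = C(55, 8) = 1217566350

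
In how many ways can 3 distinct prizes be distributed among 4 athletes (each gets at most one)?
P(4,3) = 4!/(4-3)! = 24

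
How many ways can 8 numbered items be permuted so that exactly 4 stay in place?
Choose the 4 fixed points C(8,4) = 70, derange the rest: !4 = Σ_{j=0}^{4} (-1)^j·4!/j! = 24 - 24 + 12 - 4 + 1 = 9. Product = 70 × 9 = 630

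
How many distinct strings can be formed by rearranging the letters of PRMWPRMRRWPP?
12! / (4! × 2! × 4! × 2!) = 207900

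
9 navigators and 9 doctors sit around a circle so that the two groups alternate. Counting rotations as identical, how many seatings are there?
Fix one of the navigators: (9-1)! ways for the remaining navigators, × 9! ways for the doctors = 40320 × 362880 = 14631321600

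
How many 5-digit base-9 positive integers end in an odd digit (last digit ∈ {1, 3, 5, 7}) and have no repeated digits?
Last∈{1,3,5,7}. Last=0: 0. Last nonzero: 4×7×P(7,3) = 5880. Total = 5880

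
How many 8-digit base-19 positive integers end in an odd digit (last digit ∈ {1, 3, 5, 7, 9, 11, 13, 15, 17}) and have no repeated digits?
Last∈{1,3,5,7,9,11,13,15,17}. Last=0: 0. Last nonzero: 9×17×P(17,6) = 1363340160. Total = 1363340160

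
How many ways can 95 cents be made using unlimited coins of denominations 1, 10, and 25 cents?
Coefficient of x^95 in 1/(1-x^1) · 1/(1-x^10) · 1/(1-x^25). Case on j = number of 25-cent coins (j = 0..3); remainder r = 95 - 25j is made from {1,10} in ⌊r/10⌋+1 ways. r = 95, 70, 45, 20 → 10 + 8 + 5 + 3 = 26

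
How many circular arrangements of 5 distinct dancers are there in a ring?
Circular: fix one position, arrange the rest. (5-1)! = 24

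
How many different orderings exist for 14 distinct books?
14! = 87178291200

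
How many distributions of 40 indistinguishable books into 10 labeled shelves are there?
C(40+10-1, 10-1) = C(49, 9) = 2054455634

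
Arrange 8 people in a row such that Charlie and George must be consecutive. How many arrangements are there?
Treat the 2 as one block: (8-2+1)! × 2! = 5040 × 2 = 10080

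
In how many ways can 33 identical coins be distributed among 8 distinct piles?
C(33+8-1, 8-1) = C(40, 7) = 18643560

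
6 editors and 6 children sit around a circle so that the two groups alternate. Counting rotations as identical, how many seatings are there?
Fix one of the editors: (6-1)! ways for the remaining editors, × 6! ways for the children = 120 × 720 = 86400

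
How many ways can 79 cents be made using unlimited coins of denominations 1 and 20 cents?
Coefficient of x^79 in 1/(1-x^1) · 1/(1-x^20). Use j coins of 20 for j = 0..⌊79/20⌋ = 3, the rest in 1s: 3 + 1 = 4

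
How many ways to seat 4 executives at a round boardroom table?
Circular: fix one position, arrange the rest. (4-1)! = 6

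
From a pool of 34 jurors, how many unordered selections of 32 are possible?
C(34,32) = 34!/(32!×2!) = 561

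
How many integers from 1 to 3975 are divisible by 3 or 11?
⌊3975/3⌋ + ⌊3975/11⌋ - ⌊3975/33⌋ = 1325 + 361 - 120 = 1566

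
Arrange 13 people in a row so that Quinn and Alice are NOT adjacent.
Total - adjacent = 13! - (13-1)!×2 = 6227020800 - 958003200 = 5269017600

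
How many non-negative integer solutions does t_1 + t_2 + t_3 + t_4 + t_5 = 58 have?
C(58+5-1, 5-1) = C(62, 4) = 557845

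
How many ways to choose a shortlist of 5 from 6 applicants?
C(6,5) = 6!/(5!×1!) = 6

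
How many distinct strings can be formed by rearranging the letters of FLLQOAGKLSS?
11! / (1! × 1! × 2! × 1! × 1! × 1! × 3! × 1!) = 3326400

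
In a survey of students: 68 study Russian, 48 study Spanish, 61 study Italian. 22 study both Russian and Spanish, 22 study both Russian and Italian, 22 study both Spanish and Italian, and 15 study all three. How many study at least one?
|A∪B∪C| = 68+48+61-22-22-22+15 = 126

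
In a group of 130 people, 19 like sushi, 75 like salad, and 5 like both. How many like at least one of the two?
|A∪B| = |A| + |B| - |A∩B| = 19 + 75 - 5 = 89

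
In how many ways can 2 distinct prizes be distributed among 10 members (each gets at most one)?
P(10,2) = 10!/(10-2)! = 90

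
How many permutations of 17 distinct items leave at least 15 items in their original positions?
Exactly j fixed points: C(17,j)·!(17-j); sum over j ≥ 15 (derangement numbers via !m = (m-1)·(!(m-1) + !(m-2)): !0..!2 = 1, 0, 1). Σ_{j=15}^{17} C(17,j)·!(17-j) = C(17,15)·!2 + C(17,16)·!1 + C(17,17)·!0 = 136·1 + 17·0 + 1·1 = 137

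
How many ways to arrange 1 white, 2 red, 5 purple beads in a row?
8! / (1! × 2! × 5!) = 168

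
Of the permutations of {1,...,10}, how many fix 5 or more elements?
Exactly j fixed points: C(10,j)·!(10-j); sum over j ≥ 5 (derangement numbers via !m = (m-1)·(!(m-1) + !(m-2)): !0..!5 = 1, 0, 1, 2, 9, 44). Σ_{j=5}^{10} C(10,j)·!(10-j) = C(10,5)·!5 + C(10,6)·!4 + C(10,7)·!3 + C(10,8)·!2 + C(10,9)·!1 + C(10,10)·!0 = 252·44 + 210·9 + 120·2 + 45·1 + 10·0 + 1·1 = 13264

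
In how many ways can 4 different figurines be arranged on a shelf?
4! = 24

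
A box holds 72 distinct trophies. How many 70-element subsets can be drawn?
C(72,70) = 72!/(70!×2!) = 2556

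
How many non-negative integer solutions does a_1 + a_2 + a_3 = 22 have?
C(22+3-1, 3-1) = C(24, 2) = 276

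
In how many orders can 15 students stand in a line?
15! = 1307674368000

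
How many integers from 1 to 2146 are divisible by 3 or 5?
⌊2146/3⌋ + ⌊2146/5⌋ - ⌊2146/15⌋ = 715 + 429 - 143 = 1001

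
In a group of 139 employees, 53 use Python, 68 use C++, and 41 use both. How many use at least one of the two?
|A∪B| = |A| + |B| - |A∩B| = 53 + 68 - 41 = 80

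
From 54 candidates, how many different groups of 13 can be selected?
C(54,13) = 54!/(13!×41!) = 1108176102180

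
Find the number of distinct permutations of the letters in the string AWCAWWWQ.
8! / (2! × 1! × 1! × 4!) = 840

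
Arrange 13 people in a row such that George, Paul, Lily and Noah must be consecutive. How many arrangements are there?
Treat the 4 as one block: (13-4+1)! × 4! = 3628800 × 24 = 87091200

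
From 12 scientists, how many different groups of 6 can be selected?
C(12,6) = 12!/(6!×6!) = 924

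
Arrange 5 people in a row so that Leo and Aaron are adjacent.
Treat as block: (5-1)! × 2! = 24 × 2 = 48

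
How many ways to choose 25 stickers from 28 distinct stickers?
C(28,25) = 28!/(25!×3!) = 3276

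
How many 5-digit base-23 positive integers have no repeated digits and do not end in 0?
Last digit: 22 nonzero choices. First digit: 21 (nonzero, ≠last). Middle 3: P(21,3) = 7980. Total = 3686760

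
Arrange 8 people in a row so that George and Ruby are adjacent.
Treat as block: (8-1)! × 2! = 5040 × 2 = 10080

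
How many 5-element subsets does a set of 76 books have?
C(76,5) = 76!/(5!×71!) = 18474840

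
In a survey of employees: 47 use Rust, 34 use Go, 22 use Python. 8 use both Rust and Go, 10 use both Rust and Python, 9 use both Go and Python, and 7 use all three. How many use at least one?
|A∪B∪C| = 47+34+22-8-10-9+7 = 83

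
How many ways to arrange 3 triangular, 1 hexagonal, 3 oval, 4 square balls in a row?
11! / (3! × 1! × 3! × 4!) = 46200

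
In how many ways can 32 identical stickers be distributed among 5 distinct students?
C(32+5-1, 5-1) = C(36, 4) = 58905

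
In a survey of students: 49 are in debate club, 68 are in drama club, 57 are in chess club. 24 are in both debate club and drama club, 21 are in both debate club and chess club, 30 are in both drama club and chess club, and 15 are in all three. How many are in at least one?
|A∪B∪C| = 49+68+57-24-21-30+15 = 114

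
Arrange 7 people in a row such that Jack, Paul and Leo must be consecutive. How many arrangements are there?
Treat the 3 as one block: (7-3+1)! × 3! = 120 × 6 = 720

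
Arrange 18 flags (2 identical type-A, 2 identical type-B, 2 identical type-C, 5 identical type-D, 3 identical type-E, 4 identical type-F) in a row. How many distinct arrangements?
18! / (2! × 2! × 2! × 5! × 3! × 4!) = 46313467200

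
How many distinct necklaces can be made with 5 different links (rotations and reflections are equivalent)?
(5-1)!/2 = 24/2 = 12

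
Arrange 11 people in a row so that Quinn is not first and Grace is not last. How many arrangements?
By inclusion-exclusion: 11! - 2×(11-1)! + (11-2)! = 39916800 - 7257600 + 362880 = 33022080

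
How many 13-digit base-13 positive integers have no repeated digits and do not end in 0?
Last digit: 12 nonzero choices. First digit: 11 (nonzero, ≠last). Middle 11: P(11,11) = 39916800. Total = 5269017600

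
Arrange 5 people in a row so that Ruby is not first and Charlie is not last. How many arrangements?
By inclusion-exclusion: 5! - 2×(5-1)! + (5-2)! = 120 - 48 + 6 = 78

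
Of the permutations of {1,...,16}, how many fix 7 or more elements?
Exactly j fixed points: C(16,j)·!(16-j); sum over j ≥ 7 (derangement numbers via !m = (m-1)·(!(m-1) + !(m-2)): !0..!9 = 1, 0, 1, 2, 9, 44, 265, 1854, 14833, 133496). Σ_{j=7}^{16} C(16,j)·!(16-j) = C(16,7)·!9 + C(16,8)·!8 + C(16,9)·!7 + C(16,10)·!6 + C(16,11)·!5 + C(16,12)·!4 + C(16,13)·!3 + C(16,14)·!2 + C(16,15)·!1 + C(16,16)·!0 = 11440·133496 + 12870·14833 + 11440·1854 + 8008·265 + 4368·44 + 1820·9 + 560·2 + 120·1 + 16·0 + 1·1 = 1741636643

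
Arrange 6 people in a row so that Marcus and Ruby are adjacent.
Treat as block: (6-1)! × 2! = 120 × 2 = 240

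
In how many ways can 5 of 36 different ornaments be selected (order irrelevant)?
C(36,5) = 36!/(5!×31!) = 376992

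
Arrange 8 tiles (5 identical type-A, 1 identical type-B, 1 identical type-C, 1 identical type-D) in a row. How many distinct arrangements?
8! / (5! × 1! × 1! × 1!) = 336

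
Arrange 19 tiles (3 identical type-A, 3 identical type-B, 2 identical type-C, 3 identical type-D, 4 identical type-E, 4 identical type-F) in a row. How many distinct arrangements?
19! / (3! × 3! × 2! × 3! × 4! × 4!) = 488864376000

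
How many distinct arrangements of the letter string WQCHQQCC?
8! / (3! × 1! × 1! × 3!) = 1120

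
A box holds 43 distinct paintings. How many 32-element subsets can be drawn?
C(43,32) = 43!/(32!×11!) = 5752004349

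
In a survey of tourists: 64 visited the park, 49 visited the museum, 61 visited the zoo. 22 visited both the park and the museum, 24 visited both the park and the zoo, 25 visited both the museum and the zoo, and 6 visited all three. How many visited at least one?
|A∪B∪C| = 64+49+61-22-24-25+6 = 109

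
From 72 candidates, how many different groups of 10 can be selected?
C(72,10) = 72!/(10!×62!) = 536211932256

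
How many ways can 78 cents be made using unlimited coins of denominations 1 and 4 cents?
Coefficient of x^78 in 1/(1-x^1) · 1/(1-x^4). Use j coins of 4 for j = 0..⌊78/4⌋ = 19, the rest in 1s: 19 + 1 = 20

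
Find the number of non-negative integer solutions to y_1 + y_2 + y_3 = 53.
C(53+3-1, 3-1) = C(55, 2) = 1485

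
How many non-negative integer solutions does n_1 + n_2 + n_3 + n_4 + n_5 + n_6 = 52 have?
C(52+6-1, 6-1) = C(57, 5) = 4187106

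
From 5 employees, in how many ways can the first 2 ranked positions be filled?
P(5,2) = 5!/(5-2)! = 20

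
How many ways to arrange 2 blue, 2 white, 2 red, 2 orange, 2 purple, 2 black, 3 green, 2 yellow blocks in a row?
17! / (2! × 2! × 2! × 2! × 2! × 2! × 3! × 2!) = 463134672000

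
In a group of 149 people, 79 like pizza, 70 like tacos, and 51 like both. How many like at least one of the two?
|A∪B| = |A| + |B| - |A∩B| = 79 + 70 - 51 = 98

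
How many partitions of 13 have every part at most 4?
Let r_j(i) = number of partitions of i into parts ≤ j, for i = 0..13. r_1(i) = 1 for all i; r_j(i) = r_{j-1}(i) + r_j(i-j). Rows j = 2..4: ≤2: 1 1 2 2 3 3 4 4 5 5 6 6 7 7; ≤3: 1 1 2 3 4 5 7 8 10 12 14 16 19 21; ≤4: 1 1 2 3 5 6 9 11 15 18 23 27 34 39. r_4(13) = 39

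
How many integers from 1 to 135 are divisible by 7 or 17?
⌊135/7⌋ + ⌊135/17⌋ - ⌊135/119⌋ = 19 + 7 - 1 = 25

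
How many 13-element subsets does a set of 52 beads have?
C(52,13) = 52!/(13!×39!) = 635013559600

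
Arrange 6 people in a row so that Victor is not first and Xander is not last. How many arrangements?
By inclusion-exclusion: 6! - 2×(6-1)! + (6-2)! = 720 - 240 + 24 = 504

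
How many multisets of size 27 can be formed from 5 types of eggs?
C(27+5-1, 5-1) = C(31, 4) = 31465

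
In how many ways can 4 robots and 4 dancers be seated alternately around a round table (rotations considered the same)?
Fix one of the robots: (4-1)! ways for the remaining robots, × 4! ways for the dancers = 6 × 24 = 144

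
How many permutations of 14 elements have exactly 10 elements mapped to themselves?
Choose the 10 fixed points C(14,10) = 1001, derange the rest: !4 = Σ_{j=0}^{4} (-1)^j·4!/j! = 24 - 24 + 12 - 4 + 1 = 9. Product = 1001 × 9 = 9009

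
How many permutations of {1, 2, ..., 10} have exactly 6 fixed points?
Choose the 6 fixed points C(10,6) = 210, derange the rest: !4 = Σ_{j=0}^{4} (-1)^j·4!/j! = 24 - 24 + 12 - 4 + 1 = 9. Product = 210 × 9 = 1890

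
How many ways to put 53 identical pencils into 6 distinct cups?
C(53+6-1, 6-1) = C(58, 5) = 4582116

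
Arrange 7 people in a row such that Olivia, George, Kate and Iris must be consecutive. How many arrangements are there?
Treat the 4 as one block: (7-4+1)! × 4! = 24 × 24 = 576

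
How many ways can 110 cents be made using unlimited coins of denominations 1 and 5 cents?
Coefficient of x^110 in 1/(1-x^1) · 1/(1-x^5). Use j coins of 5 for j = 0..⌊110/5⌋ = 22, the rest in 1s: 22 + 1 = 23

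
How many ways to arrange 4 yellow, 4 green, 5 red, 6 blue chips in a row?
19! / (4! × 4! × 5! × 6!) = 2444321880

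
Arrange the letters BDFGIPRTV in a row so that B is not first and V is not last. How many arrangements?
By inclusion-exclusion: 9! - 2×(9-1)! + (9-2)! = 362880 - 80640 + 5040 = 287280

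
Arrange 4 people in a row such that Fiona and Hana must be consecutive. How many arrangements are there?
Treat the 2 as one block: (4-2+1)! × 2! = 6 × 2 = 12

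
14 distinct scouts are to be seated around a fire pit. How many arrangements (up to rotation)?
Circular: fix one position, arrange the rest. (14-1)! = 6227020800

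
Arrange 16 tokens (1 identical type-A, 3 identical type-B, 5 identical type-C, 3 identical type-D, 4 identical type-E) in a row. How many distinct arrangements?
16! / (1! × 3! × 5! × 3! × 4!) = 201801600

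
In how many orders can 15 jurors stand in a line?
15! = 1307674368000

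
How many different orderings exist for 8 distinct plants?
8! = 40320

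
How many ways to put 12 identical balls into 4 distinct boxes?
C(12+4-1, 4-1) = C(15, 3) = 455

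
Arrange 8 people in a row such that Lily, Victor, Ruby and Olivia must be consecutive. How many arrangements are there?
Treat the 4 as one block: (8-4+1)! × 4! = 120 × 24 = 2880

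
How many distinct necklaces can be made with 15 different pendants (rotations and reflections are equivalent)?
(15-1)!/2 = 87178291200/2 = 43589145600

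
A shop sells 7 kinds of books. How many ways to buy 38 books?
C(38+7-1, 7-1) = C(44, 6) = 7059052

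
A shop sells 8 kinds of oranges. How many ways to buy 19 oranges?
C(19+8-1, 8-1) = C(26, 7) = 657800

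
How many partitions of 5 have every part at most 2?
Let r_j(i) = number of partitions of i into parts ≤ j, for i = 0..5. r_1(i) = 1 for all i; r_j(i) = r_{j-1}(i) + r_j(i-j). Rows j = 2..2: ≤2: 1 1 2 2 3 3. r_2(5) = 3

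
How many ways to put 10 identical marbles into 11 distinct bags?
C(10+11-1, 11-1) = C(20, 10) = 184756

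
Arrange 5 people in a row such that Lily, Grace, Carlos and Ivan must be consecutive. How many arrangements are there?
Treat the 4 as one block: (5-4+1)! × 4! = 2 × 24 = 48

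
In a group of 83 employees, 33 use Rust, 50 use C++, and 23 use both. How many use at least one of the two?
|A∪B| = |A| + |B| - |A∩B| = 33 + 50 - 23 = 60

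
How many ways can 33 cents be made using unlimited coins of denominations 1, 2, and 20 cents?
Coefficient of x^33 in 1/(1-x^1) · 1/(1-x^2) · 1/(1-x^20). Case on j = number of 20-cent coins (j = 0..1); remainder r = 33 - 20j is made from {1,2} in ⌊r/2⌋+1 ways. r = 33, 13 → 17 + 7 = 24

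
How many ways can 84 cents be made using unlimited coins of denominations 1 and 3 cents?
Coefficient of x^84 in 1/(1-x^1) · 1/(1-x^3). Use j coins of 3 for j = 0..⌊84/3⌋ = 28, the rest in 1s: 28 + 1 = 29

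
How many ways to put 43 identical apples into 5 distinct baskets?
C(43+5-1, 5-1) = C(47, 4) = 178365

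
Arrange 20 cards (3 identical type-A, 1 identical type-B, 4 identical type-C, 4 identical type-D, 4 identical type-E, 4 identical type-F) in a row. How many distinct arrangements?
20! / (3! × 1! × 4! × 4! × 4! × 4!) = 1222160940000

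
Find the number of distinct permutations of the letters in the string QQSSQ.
5! / (2! × 3!) = 10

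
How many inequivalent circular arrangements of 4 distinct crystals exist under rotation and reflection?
(4-1)!/2 = 6/2 = 3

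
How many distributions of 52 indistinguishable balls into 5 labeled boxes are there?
C(52+5-1, 5-1) = C(56, 4) = 367290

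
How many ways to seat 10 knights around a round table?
Circular: fix one position, arrange the rest. (10-1)! = 362880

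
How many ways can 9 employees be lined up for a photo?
9! = 362880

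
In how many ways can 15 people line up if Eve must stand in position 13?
Fix one position: (15-1)! = 87178291200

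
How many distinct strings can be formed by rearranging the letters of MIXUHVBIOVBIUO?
14! / (3! × 2! × 2! × 1! × 2! × 1! × 2! × 1!) = 908107200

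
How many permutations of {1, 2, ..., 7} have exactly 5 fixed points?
Choose the 5 fixed points C(7,5) = 21, derange the rest: !2 = Σ_{j=0}^{2} (-1)^j·2!/j! = 2 - 2 + 1 = 1. Product = 21 × 1 = 21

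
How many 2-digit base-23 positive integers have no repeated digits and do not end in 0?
Last digit: 22 nonzero choices. First digit: 21 (nonzero, ≠last). Middle 0: P(21,0) = 1. Total = 462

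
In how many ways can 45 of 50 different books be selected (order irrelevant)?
C(50,45) = 50!/(45!×5!) = 2118760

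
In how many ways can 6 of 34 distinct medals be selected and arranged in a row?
P(34,6) = 34!/(34-6)! = 968330880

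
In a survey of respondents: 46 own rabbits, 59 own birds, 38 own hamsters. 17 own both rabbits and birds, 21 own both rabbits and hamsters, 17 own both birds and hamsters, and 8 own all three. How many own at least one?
|A∪B∪C| = 46+59+38-17-21-17+8 = 96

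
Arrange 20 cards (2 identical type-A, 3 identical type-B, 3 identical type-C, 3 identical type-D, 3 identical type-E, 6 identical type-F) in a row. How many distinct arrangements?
20! / (2! × 3! × 3! × 3! × 3! × 6!) = 1303638336000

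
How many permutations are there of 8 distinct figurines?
8! = 40320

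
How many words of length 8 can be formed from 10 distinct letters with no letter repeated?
P(10,8) = 10!/(10-8)! = 1814400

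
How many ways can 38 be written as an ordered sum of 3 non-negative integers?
C(38+3-1, 3-1) = C(40, 2) = 780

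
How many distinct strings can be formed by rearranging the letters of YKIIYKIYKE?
10! / (3! × 1! × 3! × 3!) = 16800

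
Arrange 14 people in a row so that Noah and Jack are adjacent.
Treat as block: (14-1)! × 2! = 6227020800 × 2 = 12454041600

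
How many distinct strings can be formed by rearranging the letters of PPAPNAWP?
8! / (2! × 1! × 1! × 4!) = 840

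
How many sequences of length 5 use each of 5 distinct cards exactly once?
5! = 120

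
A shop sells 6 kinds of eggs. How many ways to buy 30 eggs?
C(30+6-1, 6-1) = C(35, 5) = 324632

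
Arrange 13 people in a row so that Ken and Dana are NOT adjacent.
Total - adjacent = 13! - (13-1)!×2 = 6227020800 - 958003200 = 5269017600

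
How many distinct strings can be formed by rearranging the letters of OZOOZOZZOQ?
10! / (4! × 5! × 1!) = 1260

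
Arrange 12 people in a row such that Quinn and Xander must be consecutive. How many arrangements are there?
Treat the 2 as one block: (12-2+1)! × 2! = 39916800 × 2 = 79833600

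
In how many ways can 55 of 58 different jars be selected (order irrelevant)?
C(58,55) = 58!/(55!×3!) = 30856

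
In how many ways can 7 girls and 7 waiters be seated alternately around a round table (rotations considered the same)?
Fix one of the girls: (7-1)! ways for the remaining girls, × 7! ways for the waiters = 720 × 5040 = 3628800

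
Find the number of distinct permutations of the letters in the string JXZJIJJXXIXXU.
13! / (1! × 5! × 2! × 4! × 1!) = 1081080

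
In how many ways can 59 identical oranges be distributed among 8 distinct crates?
C(59+8-1, 8-1) = C(66, 7) = 778789440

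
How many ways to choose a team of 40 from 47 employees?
C(47,40) = 47!/(40!×7!) = 62891499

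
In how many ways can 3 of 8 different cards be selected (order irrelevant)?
C(8,3) = 8!/(3!×5!) = 56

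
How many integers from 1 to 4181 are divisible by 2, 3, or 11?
⌊4181/2⌋+⌊4181/3⌋+⌊4181/11⌋ - ⌊4181/6⌋-⌊4181/22⌋-⌊4181/33⌋ + ⌊4181/66⌋ = 2090+1393+380 - 696-190-126 + 63 = 2914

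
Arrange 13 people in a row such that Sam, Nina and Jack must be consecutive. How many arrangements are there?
Treat the 3 as one block: (13-3+1)! × 3! = 39916800 × 6 = 239500800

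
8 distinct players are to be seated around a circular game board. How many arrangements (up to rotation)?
Circular: fix one position, arrange the rest. (8-1)! = 5040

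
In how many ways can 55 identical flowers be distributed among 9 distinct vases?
C(55+9-1, 9-1) = C(63, 8) = 3872894697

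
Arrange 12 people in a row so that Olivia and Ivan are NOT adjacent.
Total - adjacent = 12! - (12-1)!×2 = 479001600 - 79833600 = 399168000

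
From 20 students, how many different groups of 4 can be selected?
C(20,4) = 20!/(4!×16!) = 4845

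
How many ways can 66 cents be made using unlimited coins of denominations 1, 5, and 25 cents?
Coefficient of x^66 in 1/(1-x^1) · 1/(1-x^5) · 1/(1-x^25). Case on j = number of 25-cent coins (j = 0..2); remainder r = 66 - 25j is made from {1,5} in ⌊r/5⌋+1 ways. r = 66, 41, 16 → 14 + 9 + 4 = 27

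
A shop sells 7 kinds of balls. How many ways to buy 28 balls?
C(28+7-1, 7-1) = C(34, 6) = 1344904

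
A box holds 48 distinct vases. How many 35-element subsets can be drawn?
C(48,35) = 48!/(35!×13!) = 192928249296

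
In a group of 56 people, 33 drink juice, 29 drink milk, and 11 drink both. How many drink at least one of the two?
|A∪B| = |A| + |B| - |A∩B| = 33 + 29 - 11 = 51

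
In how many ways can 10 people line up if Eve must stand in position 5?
Fix one position: (10-1)! = 362880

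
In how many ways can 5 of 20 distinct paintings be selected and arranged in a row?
P(20,5) = 20!/(20-5)! = 1860480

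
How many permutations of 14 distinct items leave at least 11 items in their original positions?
Exactly j fixed points: C(14,j)·!(14-j); sum over j ≥ 11 (derangement numbers via !m = (m-1)·(!(m-1) + !(m-2)): !0..!3 = 1, 0, 1, 2). Σ_{j=11}^{14} C(14,j)·!(14-j) = C(14,11)·!3 + C(14,12)·!2 + C(14,13)·!1 + C(14,14)·!0 = 364·2 + 91·1 + 14·0 + 1·1 = 820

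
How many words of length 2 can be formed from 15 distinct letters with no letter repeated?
P(15,2) = 15!/(15-2)! = 210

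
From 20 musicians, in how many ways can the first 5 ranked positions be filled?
P(20,5) = 20!/(20-5)! = 1860480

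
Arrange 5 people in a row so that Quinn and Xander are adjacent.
Treat as block: (5-1)! × 2! = 24 × 2 = 48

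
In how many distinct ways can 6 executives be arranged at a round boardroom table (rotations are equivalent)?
Circular: fix one position, arrange the rest. (6-1)! = 120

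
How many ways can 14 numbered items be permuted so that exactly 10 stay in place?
Choose the 10 fixed points C(14,10) = 1001, derange the rest: !4 = Σ_{j=0}^{4} (-1)^j·4!/j! = 24 - 24 + 12 - 4 + 1 = 9. Product = 1001 × 9 = 9009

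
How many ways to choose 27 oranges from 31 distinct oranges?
C(31,27) = 31!/(27!×4!) = 31465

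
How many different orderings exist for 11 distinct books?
11! = 39916800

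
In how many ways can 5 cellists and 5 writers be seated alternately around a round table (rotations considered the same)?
Fix one of the cellists: (5-1)! ways for the remaining cellists, × 5! ways for the writers = 24 × 120 = 2880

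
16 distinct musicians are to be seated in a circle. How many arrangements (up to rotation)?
Circular: fix one position, arrange the rest. (16-1)! = 1307674368000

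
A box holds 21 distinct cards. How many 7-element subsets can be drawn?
C(21,7) = 21!/(7!×14!) = 116280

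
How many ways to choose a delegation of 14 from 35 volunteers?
C(35,14) = 35!/(14!×21!) = 2319959400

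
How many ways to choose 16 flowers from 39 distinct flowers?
C(39,16) = 39!/(16!×23!) = 37711260990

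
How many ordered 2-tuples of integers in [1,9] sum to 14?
Coefficient of x^14 in (x + x² + ... + x^9)^2. By inclusion-exclusion on dice exceeding 9: Σ_j (-1)^j C(2,j)·C(14-1-9j, 1) = C(2,0)·C(13,1) - C(2,1)·C(4,1) = 1·13 - 2·4 = 5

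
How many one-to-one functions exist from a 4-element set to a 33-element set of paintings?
P(33,4) = 33!/(33-4)! = 982080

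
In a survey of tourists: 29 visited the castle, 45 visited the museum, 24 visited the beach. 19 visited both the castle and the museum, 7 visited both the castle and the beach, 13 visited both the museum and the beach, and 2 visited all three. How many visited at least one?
|A∪B∪C| = 29+45+24-19-7-13+2 = 61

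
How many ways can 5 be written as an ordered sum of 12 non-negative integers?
C(5+12-1, 12-1) = C(16, 11) = 4368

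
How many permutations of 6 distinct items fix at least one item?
Complement of the derangements. !6 = Σ_{j=0}^{6} (-1)^j·6!/j! = 720 - 720 + 360 - 120 + 30 - 6 + 1 = 265. 6! - !6 = 720 - 265 = 455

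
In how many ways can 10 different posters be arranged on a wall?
10! = 3628800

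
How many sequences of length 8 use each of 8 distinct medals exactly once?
8! = 40320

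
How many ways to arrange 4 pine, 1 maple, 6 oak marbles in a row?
11! / (4! × 1! × 6!) = 2310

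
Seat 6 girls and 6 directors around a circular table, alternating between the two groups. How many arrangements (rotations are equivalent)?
Fix one of the girls: (6-1)! ways for the remaining girls, × 6! ways for the directors = 120 × 720 = 86400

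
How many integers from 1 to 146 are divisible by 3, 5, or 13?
⌊146/3⌋+⌊146/5⌋+⌊146/13⌋ - ⌊146/15⌋-⌊146/39⌋-⌊146/65⌋ + ⌊146/195⌋ = 48+29+11 - 9-3-2 + 0 = 74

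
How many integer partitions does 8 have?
Pentagonal recurrence p(n) = p(n-1) + p(n-2) - p(n-5) - p(n-7) + p(n-12) + p(n-15) - ... gives p(0..7) = 1, 1, 2, 3, 5, 7, 11, 15. p(8) = p(7) + p(6) - p(3) - p(1) = 15 + 11 - 3 - 1 = 22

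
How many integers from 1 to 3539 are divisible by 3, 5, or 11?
⌊3539/3⌋+⌊3539/5⌋+⌊3539/11⌋ - ⌊3539/15⌋-⌊3539/33⌋-⌊3539/55⌋ + ⌊3539/165⌋ = 1179+707+321 - 235-107-64 + 21 = 1822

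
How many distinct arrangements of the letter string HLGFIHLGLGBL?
12! / (4! × 3! × 1! × 1! × 2! × 1!) = 1663200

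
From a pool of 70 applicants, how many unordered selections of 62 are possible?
C(70,62) = 70!/(62!×8!) = 9440350920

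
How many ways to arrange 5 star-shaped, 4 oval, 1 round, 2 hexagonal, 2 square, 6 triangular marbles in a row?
20! / (5! × 4! × 1! × 2! × 2! × 6!) = 293318625600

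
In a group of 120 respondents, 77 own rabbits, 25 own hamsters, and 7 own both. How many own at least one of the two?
|A∪B| = |A| + |B| - |A∩B| = 77 + 25 - 7 = 95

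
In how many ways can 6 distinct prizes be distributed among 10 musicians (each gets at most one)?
P(10,6) = 10!/(10-6)! = 151200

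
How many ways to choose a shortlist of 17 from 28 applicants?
C(28,17) = 28!/(17!×11!) = 21474180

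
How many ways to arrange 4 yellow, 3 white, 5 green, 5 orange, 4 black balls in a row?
21! / (4! × 3! × 5! × 5! × 4!) = 1026615189600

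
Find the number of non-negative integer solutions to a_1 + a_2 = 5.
C(5+2-1, 2-1) = C(6, 1) = 6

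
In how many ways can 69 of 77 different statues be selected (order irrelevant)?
C(77,69) = 77!/(69!×8!) = 21042072975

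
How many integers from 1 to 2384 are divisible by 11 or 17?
⌊2384/11⌋ + ⌊2384/17⌋ - ⌊2384/187⌋ = 216 + 140 - 12 = 344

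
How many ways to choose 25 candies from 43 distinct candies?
C(43,25) = 43!/(25!×18!) = 608359048206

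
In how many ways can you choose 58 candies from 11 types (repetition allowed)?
C(58+11-1, 11-1) = C(68, 10) = 290752384208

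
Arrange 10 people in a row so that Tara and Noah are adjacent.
Treat as block: (10-1)! × 2! = 362880 × 2 = 725760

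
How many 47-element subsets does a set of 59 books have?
C(59,47) = 59!/(47!×12!) = 1119487075980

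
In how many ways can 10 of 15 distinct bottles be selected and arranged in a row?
P(15,10) = 15!/(15-10)! = 10897286400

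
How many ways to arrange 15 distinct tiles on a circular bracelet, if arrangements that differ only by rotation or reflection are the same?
(15-1)!/2 = 87178291200/2 = 43589145600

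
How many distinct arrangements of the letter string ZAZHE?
5! / (1! × 1! × 2! × 1!) = 60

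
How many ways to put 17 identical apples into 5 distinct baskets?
C(17+5-1, 5-1) = C(21, 4) = 5985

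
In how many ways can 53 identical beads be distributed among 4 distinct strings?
C(53+4-1, 4-1) = C(56, 3) = 27720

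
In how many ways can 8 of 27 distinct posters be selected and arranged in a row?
P(27,8) = 27!/(27-8)! = 89513424000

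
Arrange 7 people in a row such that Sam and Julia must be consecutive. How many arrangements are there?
Treat the 2 as one block: (7-2+1)! × 2! = 720 × 2 = 1440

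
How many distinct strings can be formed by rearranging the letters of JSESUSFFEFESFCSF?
16! / (5! × 5! × 1! × 3! × 1! × 1!) = 242161920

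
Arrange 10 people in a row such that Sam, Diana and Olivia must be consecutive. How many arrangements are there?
Treat the 3 as one block: (10-3+1)! × 3! = 40320 × 6 = 241920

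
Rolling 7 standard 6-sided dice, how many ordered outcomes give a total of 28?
Coefficient of x^28 in (x + x² + ... + x^6)^7. By inclusion-exclusion on dice exceeding 6: Σ_j (-1)^j C(7,j)·C(28-1-6j, 6) = C(7,0)·C(27,6) - C(7,1)·C(21,6) + C(7,2)·C(15,6) - C(7,3)·C(9,6) = 1·296010 - 7·54264 + 21·5005 - 35·84 = 18327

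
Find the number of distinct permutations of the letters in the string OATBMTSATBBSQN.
14! / (1! × 2! × 1! × 1! × 3! × 3! × 1! × 2!) = 605404800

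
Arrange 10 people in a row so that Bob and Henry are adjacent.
Treat as block: (10-1)! × 2! = 362880 × 2 = 725760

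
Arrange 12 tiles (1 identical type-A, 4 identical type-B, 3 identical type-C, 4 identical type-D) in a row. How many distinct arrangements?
12! / (1! × 4! × 3! × 4!) = 138600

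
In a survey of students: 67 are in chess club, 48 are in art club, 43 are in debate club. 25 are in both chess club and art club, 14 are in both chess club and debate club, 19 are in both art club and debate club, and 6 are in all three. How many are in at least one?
|A∪B∪C| = 67+48+43-25-14-19+6 = 106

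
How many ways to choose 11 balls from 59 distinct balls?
C(59,11) = 59!/(11!×48!) = 279871768995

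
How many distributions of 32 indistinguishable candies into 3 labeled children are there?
C(32+3-1, 3-1) = C(34, 2) = 561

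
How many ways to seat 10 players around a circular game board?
Circular: fix one position, arrange the rest. (10-1)! = 362880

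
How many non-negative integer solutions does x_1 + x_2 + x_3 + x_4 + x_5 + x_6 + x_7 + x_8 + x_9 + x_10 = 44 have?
C(44+10-1, 10-1) = C(53, 9) = 4431613550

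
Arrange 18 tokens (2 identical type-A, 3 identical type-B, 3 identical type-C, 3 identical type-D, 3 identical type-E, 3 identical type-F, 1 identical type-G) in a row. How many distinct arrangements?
18! / (2! × 3! × 3! × 3! × 3! × 3! × 1!) = 411675264000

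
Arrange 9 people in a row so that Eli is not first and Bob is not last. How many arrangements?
By inclusion-exclusion: 9! - 2×(9-1)! + (9-2)! = 362880 - 80640 + 5040 = 287280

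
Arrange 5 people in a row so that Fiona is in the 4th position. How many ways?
Fix one position: (5-1)! = 24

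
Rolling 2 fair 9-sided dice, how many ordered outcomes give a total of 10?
Coefficient of x^10 in (x + x² + ... + x^9)^2. By inclusion-exclusion on dice exceeding 9: Σ_j (-1)^j C(2,j)·C(10-1-9j, 1) = C(2,0)·C(9,1) = 1·9 = 9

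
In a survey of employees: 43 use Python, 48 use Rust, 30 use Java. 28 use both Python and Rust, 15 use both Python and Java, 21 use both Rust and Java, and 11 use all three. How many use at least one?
|A∪B∪C| = 43+48+30-28-15-21+11 = 68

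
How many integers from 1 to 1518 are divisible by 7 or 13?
⌊1518/7⌋ + ⌊1518/13⌋ - ⌊1518/91⌋ = 216 + 116 - 16 = 316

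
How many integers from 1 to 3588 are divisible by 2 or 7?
⌊3588/2⌋ + ⌊3588/7⌋ - ⌊3588/14⌋ = 1794 + 512 - 256 = 2050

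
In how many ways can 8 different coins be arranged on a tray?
8! = 40320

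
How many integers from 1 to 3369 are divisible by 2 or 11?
⌊3369/2⌋ + ⌊3369/11⌋ - ⌊3369/22⌋ = 1684 + 306 - 153 = 1837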